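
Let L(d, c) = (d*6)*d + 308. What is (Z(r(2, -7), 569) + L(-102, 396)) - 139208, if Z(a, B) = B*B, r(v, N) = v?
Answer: 247285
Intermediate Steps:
L(d, c) = 308 + 6*d² (L(d, c) = (6*d)*d + 308 = 6*d² + 308 = 308 + 6*d²)
Z(a, B) = B²
(Z(r(2, -7), 569) + L(-102, 396)) - 139208 = (569² + (308 + 6*(-102)²)) - 139208 = (323761 + (308 + 6*10404)) - 139208 = (323761 + (308 + 62424)) - 139208 = (323761 + 62732) - 139208 = 386493 - 139208 = 247285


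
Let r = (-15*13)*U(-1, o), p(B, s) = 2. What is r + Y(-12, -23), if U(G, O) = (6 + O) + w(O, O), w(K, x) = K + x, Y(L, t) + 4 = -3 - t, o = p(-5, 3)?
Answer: -2324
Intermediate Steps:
o = 2
Y(L, t) = -7 - t (Y(L, t) = -4 + (-3 - t) = -7 - t)
U(G, O) = 6 + 3*O (U(G, O) = (6 + O) + (O + O) = (6 + O) + 2*O = 6 + 3*O)
r = -2340 (r = (-15*13)*(6 + 3*2) = -195*(6 + 6) = -195*12 = -2340)
r + Y(-12, -23) = -2340 + (-7 - 1*(-23)) = -2340 + (-7 + 23) = -2340 + 16 = -2324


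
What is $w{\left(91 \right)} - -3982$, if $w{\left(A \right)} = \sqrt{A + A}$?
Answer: $3982 + \sqrt{182} \approx 3995.5$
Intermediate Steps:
$w{\left(A \right)} = \sqrt{2} \sqrt{A}$ ($w{\left(A \right)} = \sqrt{2 A} = \sqrt{2} \sqrt{A}$)
$w{\left(91 \right)} - -3982 = \sqrt{2} \sqrt{91} - -3982 = \sqrt{182} + 3982 = 3982 + \sqrt{182}$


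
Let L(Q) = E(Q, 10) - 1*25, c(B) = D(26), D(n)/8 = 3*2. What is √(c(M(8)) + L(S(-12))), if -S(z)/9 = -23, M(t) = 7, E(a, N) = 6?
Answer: √29 ≈ 5.3852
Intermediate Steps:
D(n) = 48 (D(n) = 8*(3*2) = 8*6 = 48)
c(B) = 48
S(z) = 207 (S(z) = -9*(-23) = 207)
L(Q) = -19 (L(Q) = 6 - 1*25 = 6 - 25 = -19)
√(c(M(8)) + L(S(-12))) = √(48 - 19) = √29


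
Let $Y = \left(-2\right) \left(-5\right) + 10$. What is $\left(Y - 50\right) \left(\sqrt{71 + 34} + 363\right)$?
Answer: $-10890 - 30 \sqrt{105} \approx -11197.0$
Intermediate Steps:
$Y = 20$ ($Y = 10 + 10 = 20$)
$\left(Y - 50\right) \left(\sqrt{71 + 34} + 363\right) = \left(20 - 50\right) \left(\sqrt{71 + 34} + 363\right) = - 30 \left(\sqrt{105} + 363\right) = - 30 \left(363 + \sqrt{105}\right) = -10890 - 30 \sqrt{105}$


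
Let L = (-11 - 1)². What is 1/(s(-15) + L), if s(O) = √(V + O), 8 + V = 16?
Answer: 144/20743 - I*√7/20743 ≈ 0.0069421 - 0.00012755*I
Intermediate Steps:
V = 8 (V = -8 + 16 = 8)
s(O) = √(8 + O)
L = 144 (L = (-12)² = 144)
1/(s(-15) + L) = 1/(√(8 - 15) + 144) = 1/(√(-7) + 144) = 1/(I*√7 + 144) = 1/(144 + I*√7)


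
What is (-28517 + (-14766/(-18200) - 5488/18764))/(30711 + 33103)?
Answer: -1217314399247/2724098413400 ≈ -0.44687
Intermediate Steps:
(-28517 + (-14766/(-18200) - 5488/18764))/(30711 + 33103) = (-28517 + (-14766*(-1/18200) - 5488*1/18764))/63814 = (-28517 + (7383/9100 - 1372/4691))*(1/63814) = (-28517 + 22148453/42688100)*(1/63814) = -1217314399247/42688100*1/63814 = -1217314399247/2724098413400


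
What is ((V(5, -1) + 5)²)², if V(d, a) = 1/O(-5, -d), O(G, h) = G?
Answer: 331776/625 ≈ 530.84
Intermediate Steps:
V(d, a) = -⅕ (V(d, a) = 1/(-5) = -⅕)
((V(5, -1) + 5)²)² = ((-⅕ + 5)²)² = ((24/5)²)² = (576/25)² = 331776/625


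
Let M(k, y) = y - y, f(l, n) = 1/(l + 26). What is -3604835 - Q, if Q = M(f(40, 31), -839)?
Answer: -3604835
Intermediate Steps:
f(l, n) = 1/(26 + l)
M(k, y) = 0
Q = 0
-3604835 - Q = -3604835 - 1*0 = -3604835 + 0 = -3604835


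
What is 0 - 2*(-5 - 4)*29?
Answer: 522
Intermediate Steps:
0 - 2*(-5 - 4)*29 = 0 - 2*(-9)*29 = 0 + 18*29 = 0 + 522 = 522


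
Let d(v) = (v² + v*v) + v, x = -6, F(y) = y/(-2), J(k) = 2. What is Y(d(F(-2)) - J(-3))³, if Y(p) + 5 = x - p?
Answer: -1728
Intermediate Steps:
F(y) = -y/2 (F(y) = y*(-½) = -y/2)
d(v) = v + 2*v² (d(v) = (v² + v²) + v = 2*v² + v = v + 2*v²)
Y(p) = -11 - p (Y(p) = -5 + (-6 - p) = -11 - p)
Y(d(F(-2)) - J(-3))³ = (-11 - ((-½*(-2))*(1 + 2*(-½*(-2))) - 1*2))³ = (-11 - (1*(1 + 2*1) - 2))³ = (-11 - (1*(1 + 2) - 2))³ = (-11 - (1*3 - 2))³ = (-11 - (3 - 2))³ = (-11 - 1*1)³ = (-11 - 1)³ = (-12)³ = -1728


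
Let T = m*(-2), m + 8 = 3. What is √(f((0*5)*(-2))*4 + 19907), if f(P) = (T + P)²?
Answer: √20307 ≈ 142.50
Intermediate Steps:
m = -5 (m = -8 + 3 = -5)
T = 10 (T = -5*(-2) = 10)
f(P) = (10 + P)²
√(f((0*5)*(-2))*4 + 19907) = √((10 + (0*5)*(-2))²*4 + 19907) = √((10 + 0*(-2))²*4 + 19907) = √((10 + 0)²*4 + 19907) = √(10²*4 + 19907) = √(100*4 + 19907) = √(400 + 19907) = √20307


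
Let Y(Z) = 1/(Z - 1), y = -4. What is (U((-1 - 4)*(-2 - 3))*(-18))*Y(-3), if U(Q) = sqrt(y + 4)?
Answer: 0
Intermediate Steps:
U(Q) = 0 (U(Q) = sqrt(-4 + 4) = sqrt(0) = 0)
Y(Z) = 1/(-1 + Z)
(U((-1 - 4)*(-2 - 3))*(-18))*Y(-3) = (0*(-18))/(-1 - 3) = 0/(-4) = 0*(-1/4) = 0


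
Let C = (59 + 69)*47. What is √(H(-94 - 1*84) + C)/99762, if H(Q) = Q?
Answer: √5838/99762 ≈ 0.00076589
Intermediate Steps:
C = 6016 (C = 128*47 = 6016)
√(H(-94 - 1*84) + C)/99762 = √((-94 - 1*84) + 6016)/99762 = √((-94 - 84) + 6016)*(1/99762) = √(-178 + 6016)*(1/99762) = √5838*(1/99762) = √5838/99762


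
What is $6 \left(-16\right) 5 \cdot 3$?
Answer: $-1440$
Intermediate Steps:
$6 \left(-16\right) 5 \cdot 3 = \left(-96\right) 15 = -1440$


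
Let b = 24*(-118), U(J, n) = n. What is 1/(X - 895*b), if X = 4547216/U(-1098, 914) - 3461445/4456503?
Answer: 226291319/574692668678211 ≈ 3.9376e-7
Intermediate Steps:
b = -2832
X = 1125639888051/226291319 (X = 4547216/914 - 3461445/4456503 = 4547216*(1/914) - 3461445*1/4456503 = 2273608/457 - 384605/495167 = 1125639888051/226291319 ≈ 4974.3)
1/(X - 895*b) = 1/(1125639888051/226291319 - 895*(-2832)) = 1/(1125639888051/226291319 + 2534640) = 1/(574692668678211/226291319) = 226291319/574692668678211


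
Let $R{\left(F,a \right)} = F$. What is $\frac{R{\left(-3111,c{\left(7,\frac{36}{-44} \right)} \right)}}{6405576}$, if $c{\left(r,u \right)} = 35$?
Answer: $- \frac{1037}{2135192} \approx -0.00048567$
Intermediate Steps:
$\frac{R{\left(-3111,c{\left(7,\frac{36}{-44} \right)} \right)}}{6405576} = - \frac{3111}{6405576} = \left(-3111\right) \frac{1}{6405576} = - \frac{1037}{2135192}$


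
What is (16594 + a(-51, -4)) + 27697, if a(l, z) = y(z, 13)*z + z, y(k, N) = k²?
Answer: 44223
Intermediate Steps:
a(l, z) = z + z³ (a(l, z) = z²*z + z = z³ + z = z + z³)
(16594 + a(-51, -4)) + 27697 = (16594 + (-4 + (-4)³)) + 27697 = (16594 + (-4 - 64)) + 27697 = (16594 - 68) + 27697 = 16526 + 27697 = 44223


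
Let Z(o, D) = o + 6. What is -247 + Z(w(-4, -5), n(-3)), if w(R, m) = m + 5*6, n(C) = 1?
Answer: -216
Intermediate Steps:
w(R, m) = 30 + m (w(R, m) = m + 30 = 30 + m)
Z(o, D) = 6 + o
-247 + Z(w(-4, -5), n(-3)) = -247 + (6 + (30 - 5)) = -247 + (6 + 25) = -247 + 31 = -216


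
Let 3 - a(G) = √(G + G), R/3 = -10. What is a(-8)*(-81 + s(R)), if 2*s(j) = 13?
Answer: -447/2 + 298*I ≈ -223.5 + 298.0*I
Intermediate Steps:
R = -30 (R = 3*(-10) = -30)
s(j) = 13/2 (s(j) = (½)*13 = 13/2)
a(G) = 3 - √2*√G (a(G) = 3 - √(G + G) = 3 - √(2*G) = 3 - √2*√G)
a(-8)*(-81 + s(R)) = (3 - √2*√(-8))*(-81 + 13/2) = (3 - √2*2*I*√2)*(-149/2) = (3 - 4*I)*(-149/2) = -447/2 + 298*I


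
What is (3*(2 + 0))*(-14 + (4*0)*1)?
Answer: -84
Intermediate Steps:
(3*(2 + 0))*(-14 + (4*0)*1) = (3*2)*(-14 + 0*1) = 6*(-14 + 0) = 6*(-14) = -84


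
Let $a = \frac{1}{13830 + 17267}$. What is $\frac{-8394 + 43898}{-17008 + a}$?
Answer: $- \frac{157723984}{75556825} \approx -2.0875$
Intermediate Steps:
$a = \frac{1}{31097} \approx 3.2157 \cdot 10^{-5}$
$\frac{-8394 + 43898}{-17008 + a} = \frac{-8394 + 43898}{-17008 + \frac{1}{31097}} = \frac{35504}{- \frac{528897775}{31097}} = 35504 \left(- \frac{31097}{528897775}\right) = - \frac{157723984}{75556825}$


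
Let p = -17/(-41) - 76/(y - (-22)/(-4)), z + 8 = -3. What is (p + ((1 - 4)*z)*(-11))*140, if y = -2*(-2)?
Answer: -5371240/123 ≈ -43669.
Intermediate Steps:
z = -11 (z = -8 - 3 = -11)
y = 4
p = 6283/123 (p = -17/(-41) - 76/(4 - (-22)/(-4)) = -17*(-1/41) - 76/(4 - (-22)*(-1)/4) = 17/41 - 76/(4 - 1*11/2) = 17/41 - 76/(4 - 11/2) = 17/41 - 76/(-3/2) = 17/41 - 76*(-2/3) = 17/41 + 152/3 = 6283/123 ≈ 51.081)
(p + ((1 - 4)*z)*(-11))*140 = (6283/123 + ((1 - 4)*(-11))*(-11))*140 = (6283/123 - 3*(-11)*(-11))*140 = (6283/123 + 33*(-11))*140 = (6283/123 - 363)*140 = -38366/123*140 = -5371240/123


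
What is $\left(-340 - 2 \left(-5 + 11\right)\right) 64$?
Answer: $-22528$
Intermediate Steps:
$\left(-340 - 2 \left(-5 + 11\right)\right) 64 = \left(-340 - 12\right) 64 = \left(-352\right) 64 = -22528$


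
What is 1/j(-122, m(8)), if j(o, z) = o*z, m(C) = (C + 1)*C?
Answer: -1/8784 ≈ -0.00011384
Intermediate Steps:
m(C) = C*(1 + C) (m(C) = (1 + C)*C = C*(1 + C))
1/j(-122, m(8)) = 1/(-976*(1 + 8)) = 1/(-976*9) = 1/(-122*72) = 1/(-8784) = -1/8784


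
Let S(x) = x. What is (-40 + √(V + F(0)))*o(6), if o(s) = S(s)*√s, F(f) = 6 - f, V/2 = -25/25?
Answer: -228*√6 ≈ -558.48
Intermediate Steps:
V = -2 (V = 2*(-25/25) = 2*(-25*1/25) = 2*(-1) = -2)
o(s) = s^(3/2) (o(s) = s*√s = s^(3/2))
(-40 + √(V + F(0)))*o(6) = (-40 + √(-2 + (6 - 1*0)))*6^(3/2) = (-40 + √(-2 + (6 + 0)))*(6*√6) = (-40 + √(-2 + 6))*(6*√6) = (-40 + √4)*(6*√6) = (-40 + 2)*(6*√6) = -228*√6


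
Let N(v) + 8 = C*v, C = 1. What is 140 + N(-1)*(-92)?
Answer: 968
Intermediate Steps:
N(v) = -8 + v (N(v) = -8 + 1*v = -8 + v)
140 + N(-1)*(-92) = 140 + (-8 - 1)*(-92) = 140 - 9*(-92) = 140 + 828 = 968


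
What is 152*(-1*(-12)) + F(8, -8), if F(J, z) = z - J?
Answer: 1808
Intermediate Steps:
152*(-1*(-12)) + F(8, -8) = 152*(-1*(-12)) + (-8 - 1*8) = 152*12 + (-8 - 8) = 1824 - 16 = 1808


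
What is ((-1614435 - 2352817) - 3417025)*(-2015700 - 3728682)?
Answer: 42418107881814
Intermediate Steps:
((-1614435 - 2352817) - 3417025)*(-2015700 - 3728682) = (-3967252 - 3417025)*(-5744382) = -7384277*(-5744382) = 42418107881814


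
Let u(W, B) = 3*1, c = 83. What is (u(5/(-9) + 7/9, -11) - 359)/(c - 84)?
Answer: 356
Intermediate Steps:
u(W, B) = 3
(u(5/(-9) + 7/9, -11) - 359)/(c - 84) = (3 - 359)/(83 - 84) = -356/(-1) = -356*(-1) = 356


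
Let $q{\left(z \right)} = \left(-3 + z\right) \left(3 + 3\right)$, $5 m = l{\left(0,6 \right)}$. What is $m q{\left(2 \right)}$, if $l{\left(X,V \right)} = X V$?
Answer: $0$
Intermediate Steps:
$l{\left(X,V \right)} = V X$
$m = 0$ ($m = \frac{6 \cdot 0}{5} = \frac{1}{5} \cdot 0 = 0$)
$q{\left(z \right)} = -18 + 6 z$ ($q{\left(z \right)} = \left(-3 + z\right) 6 = -18 + 6 z$)
$m q{\left(2 \right)} = 0 \left(-18 + 6 \cdot 2\right) = 0 \left(-18 + 12\right) = 0 \left(-6\right) = 0$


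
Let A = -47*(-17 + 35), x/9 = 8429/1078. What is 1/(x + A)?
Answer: -1078/836127 ≈ -0.0012893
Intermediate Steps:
x = 75861/1078 (x = 9*(8429/1078) = 75861/1078 ≈ 70.372)
A = -846 (A = -47*18 = -846)
1/(x + A) = 1/(75861/1078 - 846) = 1/(-836127/1078) = -1078/836127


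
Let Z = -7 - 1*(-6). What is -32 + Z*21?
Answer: -53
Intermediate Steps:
Z = -1 (Z = -7 + 6 = -1)
-32 + Z*21 = -32 - 1*21 = -32 - 21 = -53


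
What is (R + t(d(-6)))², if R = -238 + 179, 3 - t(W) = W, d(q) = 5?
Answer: 3721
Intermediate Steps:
t(W) = 3 - W
R = -59
(R + t(d(-6)))² = (-59 + (3 - 1*5))² = (-59 + (3 - 5))² = (-59 - 2)² = (-61)² = 3721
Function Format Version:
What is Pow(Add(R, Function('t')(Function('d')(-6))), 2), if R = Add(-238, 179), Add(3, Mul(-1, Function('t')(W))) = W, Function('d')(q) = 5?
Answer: 3721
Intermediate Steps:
Function('t')(W) = Add(3, Mul(-1, W))
R = -59
Pow(Add(R, Function('t')(Function('d')(-6))), 2) = Pow(Add(-59, Add(3, Mul(-1, 5))), 2) = Pow(Add(-59, Add(3, -5)), 2) = Pow(Add(-59, -2), 2) = Pow(-61, 2) = 3721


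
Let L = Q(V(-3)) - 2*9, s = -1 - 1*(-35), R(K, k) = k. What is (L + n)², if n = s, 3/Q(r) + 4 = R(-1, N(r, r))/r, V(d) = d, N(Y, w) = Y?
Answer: 225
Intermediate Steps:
Q(r) = -1 (Q(r) = 3/(-4 + r/r) = 3/(-4 + 1) = 3/(-3) = 3*(-⅓) = -1)
s = 34 (s = -1 + 35 = 34)
n = 34
L = -19 (L = -1 - 2*9 = -1 - 1*18 = -1 - 18 = -19)
(L + n)² = (-19 + 34)² = 15² = 225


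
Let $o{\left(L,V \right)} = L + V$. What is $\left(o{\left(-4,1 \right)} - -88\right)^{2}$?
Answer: $7225$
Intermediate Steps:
$\left(o{\left(-4,1 \right)} - -88\right)^{2} = \left(\left(-4 + 1\right) - -88\right)^{2} = \left(-3 + 88\right)^{2} = 85^{2} = 7225$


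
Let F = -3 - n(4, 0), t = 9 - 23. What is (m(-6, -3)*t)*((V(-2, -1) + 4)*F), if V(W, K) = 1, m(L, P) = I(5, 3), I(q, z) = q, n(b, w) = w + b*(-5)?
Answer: -5950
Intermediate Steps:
n(b, w) = w - 5*b
m(L, P) = 5
t = -14
F = 17 (F = -3 - (0 - 5*4) = -3 - (0 - 20) = -3 - 1*(-20) = -3 + 20 = 17)
(m(-6, -3)*t)*((V(-2, -1) + 4)*F) = (5*(-14))*((1 + 4)*17) = -350*17 = -70*85 = -5950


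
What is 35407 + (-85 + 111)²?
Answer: 36083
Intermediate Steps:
35407 + (-85 + 111)² = 35407 + 26² = 35407 + 676 = 36083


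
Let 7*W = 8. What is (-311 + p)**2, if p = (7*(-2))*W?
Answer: 106929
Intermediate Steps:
W = 8/7 (W = (1/7)*8 = 8/7 ≈ 1.1429)
p = -16 (p = (7*(-2))*(8/7) = -14*8/7 = -16)
(-311 + p)**2 = (-311 - 16)**2 = (-327)**2 = 106929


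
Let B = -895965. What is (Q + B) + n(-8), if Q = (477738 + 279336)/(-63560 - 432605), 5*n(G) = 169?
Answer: -444530460922/496165 ≈ -8.9593e+5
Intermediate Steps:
n(G) = 169/5 (n(G) = (⅕)*169 = 169/5)
Q = -757074/496165 (Q = 757074/(-496165) = 757074*(-1/496165) = -757074/496165 ≈ -1.5259)
(Q + B) + n(-8) = (-757074/496165 - 895965) + 169/5 = -444547231299/496165 + 169/5 = -444530460922/496165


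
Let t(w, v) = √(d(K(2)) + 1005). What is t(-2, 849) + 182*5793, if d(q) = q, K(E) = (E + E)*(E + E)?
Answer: 1054326 + √1021 ≈ 1.0544e+6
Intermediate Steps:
K(E) = 4*E² (K(E) = (2*E)*(2*E) = 4*E²)
t(w, v) = √1021 (t(w, v) = √(4*2² + 1005) = √(4*4 + 1005) = √(16 + 1005) = √1021)
t(-2, 849) + 182*5793 = √1021 + 182*5793 = √1021 + 1054326 = 1054326 + √1021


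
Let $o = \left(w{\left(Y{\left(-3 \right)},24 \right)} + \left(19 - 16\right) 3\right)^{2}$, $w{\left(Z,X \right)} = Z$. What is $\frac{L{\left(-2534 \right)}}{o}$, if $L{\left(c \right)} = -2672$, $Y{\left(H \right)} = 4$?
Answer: $- \frac{2672}{169} \approx -15.811$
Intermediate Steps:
$o = 169$ ($o = \left(4 + \left(19 - 16\right) 3\right)^{2} = \left(4 + 3 \cdot 3\right)^{2} = \left(4 + 9\right)^{2} = 13^{2} = 169$)
$\frac{L{\left(-2534 \right)}}{o} = - \frac{2672}{169}$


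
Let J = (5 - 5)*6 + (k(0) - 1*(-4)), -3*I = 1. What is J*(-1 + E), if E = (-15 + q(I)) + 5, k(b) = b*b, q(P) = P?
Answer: -136/3 ≈ -45.333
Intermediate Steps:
I = -⅓ (I = -⅓*1 = -⅓ ≈ -0.33333)
k(b) = b²
E = -31/3 (E = (-15 - ⅓) + 5 = -46/3 + 5 = -31/3 ≈ -10.333)
J = 4 (J = (5 - 5)*6 + (0² - 1*(-4)) = 0*6 + (0 + 4) = 0 + 4 = 4)
J*(-1 + E) = 4*(-1 - 31/3) = 4*(-34/3) = -136/3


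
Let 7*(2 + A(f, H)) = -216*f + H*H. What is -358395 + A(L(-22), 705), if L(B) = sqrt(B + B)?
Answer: -2011754/7 - 432*I*sqrt(11)/7 ≈ -2.8739e+5 - 204.68*I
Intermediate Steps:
L(B) = sqrt(2)*sqrt(B) (L(B) = sqrt(2*B) = sqrt(2)*sqrt(B))
A(f, H) = -2 - 216*f/7 + H**2/7 (A(f, H) = -2 + (-216*f + H*H)/7 = -2 + (-216*f + H**2)/7 = -2 + (H**2 - 216*f)/7 = -2 + (-216*f/7 + H**2/7) = -2 - 216*f/7 + H**2/7)
-358395 + A(L(-22), 705) = -358395 + (-2 - 216*sqrt(2)*sqrt(-22)/7 + (1/7)*705**2) = -358395 + (-2 - 216*sqrt(2)*I*sqrt(22)/7 + (1/7)*497025) = -358395 + (-2 - 432*I*sqrt(11)/7 + 497025/7) = -358395 + (497011/7 - 432*I*sqrt(11)/7) = -2011754/7 - 432*I*sqrt(11)/7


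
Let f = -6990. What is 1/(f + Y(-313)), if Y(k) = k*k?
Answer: 1/90979 ≈ 1.0992e-5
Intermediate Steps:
Y(k) = k**2
1/(f + Y(-313)) = 1/(-6990 + (-313)**2) = 1/(-6990 + 97969) = 1/90979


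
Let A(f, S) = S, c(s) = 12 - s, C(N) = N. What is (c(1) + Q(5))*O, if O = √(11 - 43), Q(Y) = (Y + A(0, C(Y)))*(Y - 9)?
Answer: -116*I*√2 ≈ -164.05*I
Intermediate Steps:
Q(Y) = 2*Y*(-9 + Y) (Q(Y) = (Y + Y)*(Y - 9) = (2*Y)*(-9 + Y) = 2*Y*(-9 + Y))
O = 4*I*√2 (O = √(-32) = 4*I*√2 ≈ 5.6569*I)
(c(1) + Q(5))*O = ((12 - 1*1) + 2*5*(-9 + 5))*(4*I*√2) = ((12 - 1) + 2*5*(-4))*(4*I*√2) = (11 - 40)*(4*I*√2) = -116*I*√2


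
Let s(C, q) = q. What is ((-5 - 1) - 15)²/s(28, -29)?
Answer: -441/29 ≈ -15.207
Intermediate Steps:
((-5 - 1) - 15)²/s(28, -29) = ((-5 - 1) - 15)²/(-29) = (-6 - 15)²*(-1/29) = (-21)²*(-1/29) = 441*(-1/29) = -441/29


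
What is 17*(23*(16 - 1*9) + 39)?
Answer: 3400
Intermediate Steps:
17*(23*(16 - 1*9) + 39) = 17*(23*(16 - 9) + 39) = 17*(23*7 + 39) = 17*(161 + 39) = 17*200 = 3400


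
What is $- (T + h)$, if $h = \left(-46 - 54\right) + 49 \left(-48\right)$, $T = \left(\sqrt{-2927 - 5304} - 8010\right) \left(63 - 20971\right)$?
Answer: $-167470628 + 20908 i \sqrt{8231} \approx -1.6747 \cdot 10^{8} + 1.8969 \cdot 10^{6} i$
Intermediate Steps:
$T = 167473080 - 20908 i \sqrt{8231}$ ($T = \left(\sqrt{-8231} - 8010\right) \left(-20908\right) = \left(i \sqrt{8231} - 8010\right) \left(-20908\right) = \left(-8010 + i \sqrt{8231}\right) \left(-20908\right) = 167473080 - 20908 i \sqrt{8231} \approx 1.6747 \cdot 10^{8} - 1.8969 \cdot 10^{6} i$)
$h = -2452$ ($h = \left(-46 - 54\right) - 2352 = -100 - 2352 = -2452$)
$- (T + h) = - (\left(167473080 - 20908 i \sqrt{8231}\right) - 2452) = - (167470628 - 20908 i \sqrt{8231}) = -167470628 + 20908 i \sqrt{8231}$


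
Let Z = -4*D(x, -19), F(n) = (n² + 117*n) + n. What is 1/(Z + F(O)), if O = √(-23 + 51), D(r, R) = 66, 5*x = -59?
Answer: 1/1416 + √7/1416 ≈ 0.0025747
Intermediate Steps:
x = -59/5 (x = (⅕)*(-59) = -59/5 ≈ -11.800)
O = 2*√7 (O = √28 = 2*√7 ≈ 5.2915)
F(n) = n² + 118*n
Z = -264 (Z = -4*66 = -264)
1/(Z + F(O)) = 1/(-264 + (2*√7)*(118 + 2*√7)) = 1/(-264 + 2*√7*(118 + 2*√7))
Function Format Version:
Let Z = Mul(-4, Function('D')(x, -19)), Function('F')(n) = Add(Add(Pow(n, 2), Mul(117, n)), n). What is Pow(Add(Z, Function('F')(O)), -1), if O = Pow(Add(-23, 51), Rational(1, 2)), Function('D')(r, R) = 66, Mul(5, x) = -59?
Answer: Add(Rational(1, 1416), Mul(Rational(1, 1416), Pow(7, Rational(1, 2)))) ≈ 0.0025747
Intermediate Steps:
x = Rational(-59, 5) (x = Mul(Rational(1, 5), -59) = Rational(-59, 5) ≈ -11.800)
O = Mul(2, Pow(7, Rational(1, 2))) (O = Pow(28, Rational(1, 2)) = Mul(2, Pow(7, Rational(1, 2))) ≈ 5.2915)
Function('F')(n) = Add(Pow(n, 2), Mul(118, n))
Z = -264 (Z = Mul(-4, 66) = -264)
Pow(Add(Z, Function('F')(O)), -1) = Pow(Add(-264, Mul(Mul(2, Pow(7, Rational(1, 2))), Add(118, Mul(2, Pow(7, Rational(1, 2)))))), -1) = Pow(Add(-264, Mul(2, Pow(7, Rational(1, 2)), Add(118, Mul(2, Pow(7, Rational(1, 2)))))), -1)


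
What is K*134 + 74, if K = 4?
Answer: 610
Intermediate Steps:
K*134 + 74 = 4*134 + 74 = 536 + 74 = 610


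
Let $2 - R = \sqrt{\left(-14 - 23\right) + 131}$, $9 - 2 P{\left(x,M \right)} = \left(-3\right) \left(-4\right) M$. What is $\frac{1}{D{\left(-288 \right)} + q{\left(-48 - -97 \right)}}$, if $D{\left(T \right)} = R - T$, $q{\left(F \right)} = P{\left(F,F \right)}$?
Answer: $- \frac{2}{375} - \frac{4 \sqrt{94}}{375} \approx -0.10875$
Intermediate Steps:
$P{\left(x,M \right)} = \frac{9}{2} - 6 M$ ($P{\left(x,M \right)} = \frac{9}{2} - \frac{\left(-3\right) \left(-4\right) M}{2} = \frac{9}{2} - \frac{12 M}{2} = \frac{9}{2} - 6 M$)
$q{\left(F \right)} = \frac{9}{2} - 6 F$
$R = 2 - \sqrt{94}$ ($R = 2 - \sqrt{\left(-14 - 23\right) + 131} = 2 - \sqrt{-37 + 131} = 2 - \sqrt{94} \approx -7.6954$)
$D{\left(T \right)} = 2 - T - \sqrt{94}$ ($D{\left(T \right)} = \left(2 - \sqrt{94}\right) - T = 2 - T - \sqrt{94}$)
$\frac{1}{D{\left(-288 \right)} + q{\left(-48 - -97 \right)}} = \frac{1}{\left(2 - -288 - \sqrt{94}\right) + \left(\frac{9}{2} - 6 \left(-48 - -97\right)\right)} = \frac{1}{\left(2 + 288 - \sqrt{94}\right) + \left(\frac{9}{2} - 6 \left(-48 + 97\right)\right)} = \frac{1}{\left(290 - \sqrt{94}\right) + \left(\frac{9}{2} - 294\right)} = \frac{1}{\left(290 - \sqrt{94}\right) - \frac{579}{2}} = \frac{1}{\frac{1}{2} - \sqrt{94}}$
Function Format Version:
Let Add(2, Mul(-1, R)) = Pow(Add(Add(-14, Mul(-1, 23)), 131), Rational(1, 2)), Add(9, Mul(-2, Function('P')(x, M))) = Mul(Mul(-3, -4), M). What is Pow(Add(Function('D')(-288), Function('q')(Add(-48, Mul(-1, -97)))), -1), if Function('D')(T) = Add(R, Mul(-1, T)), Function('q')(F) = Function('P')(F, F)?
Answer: Add(Rational(-2, 375), Mul(Rational(-4, 375), Pow(94, Rational(1, 2)))) ≈ -0.10875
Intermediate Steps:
Function('P')(x, M) = Add(Rational(9, 2), Mul(-6, M)) (Function('P')(x, M) = Add(Rational(9, 2), Mul(Rational(-1, 2), Mul(Mul(-3, -4), M))) = Add(Rational(9, 2), Mul(Rational(-1, 2), Mul(12, M))) = Add(Rational(9, 2), Mul(-6, M)))
Function('q')(F) = Add(Rational(9, 2), Mul(-6, F))
R = Add(2, Mul(-1, Pow(94, Rational(1, 2)))) (R = Add(2, Mul(-1, Pow(Add(Add(-14, Mul(-1, 23)), 131), Rational(1, 2)))) = Add(2, Mul(-1, Pow(Add(Add(-14, -23), 131), Rational(1, 2)))) = Add(2, Mul(-1, Pow(Add(-37, 131), Rational(1, 2)))) = Add(2, Mul(-1, Pow(94, Rational(1, 2)))) ≈ -7.6954)
Function('D')(T) = Add(2, Mul(-1, T), Mul(-1, Pow(94, Rational(1, 2)))) (Function('D')(T) = Add(Add(2, Mul(-1, Pow(94, Rational(1, 2)))), Mul(-1, T)) = Add(2, Mul(-1, T), Mul(-1, Pow(94, Rational(1, 2)))))
Pow(Add(Function('D')(-288), Function('q')(Add(-48, Mul(-1, -97)))), -1) = Pow(Add(Add(2, Mul(-1, -288), Mul(-1, Pow(94, Rational(1, 2)))), Add(Rational(9, 2), Mul(-6, Add(-48, Mul(-1, -97))))), -1) = Pow(Add(Add(2, 288, Mul(-1, Pow(94, Rational(1, 2)))), Add(Rational(9, 2), Mul(-6, Add(-48, 97)))), -1) = Pow(Add(Add(290, Mul(-1, Pow(94, Rational(1, 2)))), Add(Rational(9, 2), Mul(-6, 49))), -1) = Pow(Add(Add(290, Mul(-1, Pow(94, Rational(1, 2)))), Add(Rational(9, 2), -294)), -1) = Pow(Add(Add(290, Mul(-1, Pow(94, Rational(1, 2)))), Rational(-579, 2)), -1) = Pow(Add(Rational(1, 2), Mul(-1, Pow(94, Rational(1, 2)))), -1)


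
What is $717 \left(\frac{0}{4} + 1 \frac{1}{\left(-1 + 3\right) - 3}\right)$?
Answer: $-717$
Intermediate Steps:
$717 \left(\frac{0}{4} + 1 \frac{1}{\left(-1 + 3\right) - 3}\right) = 717 \left(0 \cdot \frac{1}{4} + 1 \frac{1}{2 - 3}\right) = 717 \left(0 + 1 \frac{1}{-1}\right) = 717 \left(0 + 1 \left(-1\right)\right) = 717 \left(0 - 1\right) = 717 \left(-1\right) = -717$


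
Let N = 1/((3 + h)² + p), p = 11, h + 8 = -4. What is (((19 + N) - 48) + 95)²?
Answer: 36881329/8464 ≈ 4357.4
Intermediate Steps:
h = -12 (h = -8 - 4 = -12)
N = 1/92 (N = 1/((3 - 12)² + 11) = 1/((-9)² + 11) = 1/(81 + 11) = 1/92 ≈ 0.010870)
(((19 + N) - 48) + 95)² = (((19 + 1/92) - 48) + 95)² = ((1749/92 - 48) + 95)² = (-2667/92 + 95)² = (6073/92)² = 36881329/8464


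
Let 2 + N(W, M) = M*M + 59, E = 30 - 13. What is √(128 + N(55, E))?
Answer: √474 ≈ 21.772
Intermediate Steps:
E = 17
N(W, M) = 57 + M² (N(W, M) = -2 + (M*M + 59) = -2 + (M² + 59) = -2 + (59 + M²) = 57 + M²)
√(128 + N(55, E)) = √(128 + (57 + 17²)) = √(128 + (57 + 289)) = √(128 + 346) = √474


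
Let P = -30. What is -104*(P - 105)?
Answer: 14040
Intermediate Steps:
-104*(P - 105) = -104*(-30 - 105) = -104*(-135) = 14040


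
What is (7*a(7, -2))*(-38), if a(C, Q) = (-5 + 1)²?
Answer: -4256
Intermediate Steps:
a(C, Q) = 16 (a(C, Q) = (-4)² = 16)
(7*a(7, -2))*(-38) = (7*16)*(-38) = 112*(-38) = -4256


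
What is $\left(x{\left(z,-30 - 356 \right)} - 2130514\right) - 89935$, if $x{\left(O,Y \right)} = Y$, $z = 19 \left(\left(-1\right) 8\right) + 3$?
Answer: $-2220835$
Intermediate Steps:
$z = -149$ ($z = 19 \left(-8\right) + 3 = -152 + 3 = -149$)
$\left(x{\left(z,-30 - 356 \right)} - 2130514\right) - 89935 = \left(\left(-30 - 356\right) - 2130514\right) - 89935 = \left(-386 - 2130514\right) - 89935 = -2130900 - 89935 = -2220835$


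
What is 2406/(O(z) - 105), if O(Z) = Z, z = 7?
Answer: -1203/49 ≈ -24.551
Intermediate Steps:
2406/(O(z) - 105) = 2406/(7 - 105) = 2406/(-98) = 2406*(-1/98) = -1203/49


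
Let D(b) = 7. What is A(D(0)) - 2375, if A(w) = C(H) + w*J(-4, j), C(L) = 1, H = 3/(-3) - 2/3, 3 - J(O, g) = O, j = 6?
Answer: -2325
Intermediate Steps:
J(O, g) = 3 - O
H = -5/3 (H = 3*(-⅓) - 2*⅓ = -1 - ⅔ = -5/3 ≈ -1.6667)
A(w) = 1 + 7*w (A(w) = 1 + w*(3 - 1*(-4)) = 1 + w*(3 + 4) = 1 + w*7 = 1 + 7*w)
A(D(0)) - 2375 = (1 + 7*7) - 2375 = (1 + 49) - 2375 = 50 - 2375 = -2325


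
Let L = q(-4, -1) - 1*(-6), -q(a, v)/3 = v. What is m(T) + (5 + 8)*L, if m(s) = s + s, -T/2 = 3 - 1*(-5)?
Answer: 85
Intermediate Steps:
q(a, v) = -3*v
T = -16 (T = -2*(3 - 1*(-5)) = -2*(3 + 5) = -2*8 = -16)
L = 9 (L = -3*(-1) - 1*(-6) = 3 + 6 = 9)
m(s) = 2*s
m(T) + (5 + 8)*L = 2*(-16) + (5 + 8)*9 = -32 + 13*9 = -32 + 117 = 85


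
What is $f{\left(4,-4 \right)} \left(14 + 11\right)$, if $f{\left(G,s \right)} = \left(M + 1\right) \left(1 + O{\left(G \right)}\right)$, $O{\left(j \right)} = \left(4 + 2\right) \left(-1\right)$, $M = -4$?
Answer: $375$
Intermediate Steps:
$O{\left(j \right)} = -6$ ($O{\left(j \right)} = 6 \left(-1\right) = -6$)
$f{\left(G,s \right)} = 15$ ($f{\left(G,s \right)} = \left(-4 + 1\right) \left(1 - 6\right) = \left(-3\right) \left(-5\right) = 15$)
$f{\left(4,-4 \right)} \left(14 + 11\right) = 15 \left(14 + 11\right) = 15 \cdot 25 = 375$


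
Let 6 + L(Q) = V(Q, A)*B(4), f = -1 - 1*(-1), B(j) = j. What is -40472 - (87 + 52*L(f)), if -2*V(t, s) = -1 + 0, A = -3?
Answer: -40351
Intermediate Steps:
V(t, s) = ½ (V(t, s) = -(-1 + 0)/2 = -½*(-1) = ½)
f = 0 (f = -1 + 1 = 0)
L(Q) = -4 (L(Q) = -6 + (½)*4 = -6 + 2 = -4)
-40472 - (87 + 52*L(f)) = -40472 - (87 + 52*(-4)) = -40472 - (87 - 208) = -40472 - 1*(-121) = -40472 + 121 = -40351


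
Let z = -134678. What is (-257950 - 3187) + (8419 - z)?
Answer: -118040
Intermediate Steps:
(-257950 - 3187) + (8419 - z) = (-257950 - 3187) + (8419 - 1*(-134678)) = -261137 + (8419 + 134678) = -261137 + 143097 = -118040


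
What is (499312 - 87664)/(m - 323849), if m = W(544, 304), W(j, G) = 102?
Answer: -411648/323747 ≈ -1.2715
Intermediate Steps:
m = 102
(499312 - 87664)/(m - 323849) = (499312 - 87664)/(102 - 323849) = 411648/(-323747) = 411648*(-1/323747) = -411648/323747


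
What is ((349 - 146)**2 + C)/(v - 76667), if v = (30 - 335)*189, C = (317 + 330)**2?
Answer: -229909/67156 ≈ -3.4235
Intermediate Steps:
C = 418609 (C = 647**2 = 418609)
v = -57645 (v = -305*189 = -57645)
((349 - 146)**2 + C)/(v - 76667) = ((349 - 146)**2 + 418609)/(-57645 - 76667) = (203**2 + 418609)/(-134312) = (41209 + 418609)*(-1/134312) = 459818*(-1/134312) = -229909/67156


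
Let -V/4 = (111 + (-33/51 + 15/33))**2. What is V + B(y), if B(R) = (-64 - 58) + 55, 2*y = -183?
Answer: -1719782287/34969 ≈ -49180.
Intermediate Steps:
y = -183/2 (y = (1/2)*(-183) = -183/2 ≈ -91.500)
B(R) = -67 (B(R) = -122 + 55 = -67)
V = -1717439364/34969 (V = -4*(111 + (-33/51 + 15/33))**2 = -4*(111 + (-33*1/51 + 15*(1/33)))**2 = -4*(111 + (-11/17 + 5/11))**2 = -4*(111 - 36/187)**2 = -4*(20721/187)**2 = -4*429359841/34969 = -1717439364/34969 ≈ -49113.)
V + B(y) = -1717439364/34969 - 67 = -1719782287/34969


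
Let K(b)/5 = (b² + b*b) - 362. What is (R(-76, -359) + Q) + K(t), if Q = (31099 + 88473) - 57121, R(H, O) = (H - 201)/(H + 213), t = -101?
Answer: 22282910/137 ≈ 1.6265e+5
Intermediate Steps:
R(H, O) = (-201 + H)/(213 + H)
K(b) = -1810 + 10*b² (K(b) = 5*((b² + b*b) - 362) = 5*((b² + b²) - 362) = 5*(2*b² - 362) = 5*(-362 + 2*b²) = -1810 + 10*b²)
Q = 62451 (Q = 119572 - 57121 = 62451)
(R(-76, -359) + Q) + K(t) = ((-201 - 76)/(213 - 76) + 62451) + (-1810 + 10*(-101)²) = (-277/137 + 62451) + (-1810 + 10*10201) = ((1/137)*(-277) + 62451) + (-1810 + 102010) = (-277/137 + 62451) + 100200 = 8555510/137 + 100200 = 22282910/137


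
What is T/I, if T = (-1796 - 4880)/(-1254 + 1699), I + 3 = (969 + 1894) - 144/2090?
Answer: -348821/66496973 ≈ -0.0052457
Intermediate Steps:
I = 2988628/1045 (I = -3 + ((969 + 1894) - 144/2090) = -3 + (2863 - 144*1/2090) = -3 + (2863 - 72/1045) = -3 + 2991763/1045 = 2988628/1045 ≈ 2859.9)
T = -6676/445 ≈ -15.002
T/I = -6676/(445*2988628/1045) = -6676/445*1045/2988628 = -348821/66496973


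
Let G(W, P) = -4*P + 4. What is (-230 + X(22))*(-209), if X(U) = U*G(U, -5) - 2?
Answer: -61864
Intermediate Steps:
G(W, P) = 4 - 4*P
X(U) = -2 + 24*U (X(U) = U*(4 - 4*(-5)) - 2 = U*(4 + 20) - 2 = U*24 - 2 = 24*U - 2 = -2 + 24*U)
(-230 + X(22))*(-209) = (-230 + (-2 + 24*22))*(-209) = (-230 + (-2 + 528))*(-209) = (-230 + 526)*(-209) = 296*(-209) = -61864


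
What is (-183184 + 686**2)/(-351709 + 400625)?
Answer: 71853/12229 ≈ 5.8756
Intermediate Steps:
(-183184 + 686**2)/(-351709 + 400625) = (-183184 + 470596)/48916 = 287412*(1/48916) = 71853/12229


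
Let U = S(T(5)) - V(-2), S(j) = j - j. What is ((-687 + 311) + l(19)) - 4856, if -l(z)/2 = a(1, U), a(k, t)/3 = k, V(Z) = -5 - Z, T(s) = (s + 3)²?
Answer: -5238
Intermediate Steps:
T(s) = (3 + s)²
S(j) = 0
U = 3 (U = 0 - (-5 - 1*(-2)) = 0 - (-5 + 2) = 0 - 1*(-3) = 0 + 3 = 3)
a(k, t) = 3*k
l(z) = -6
((-687 + 311) + l(19)) - 4856 = ((-687 + 311) - 6) - 4856 = (-376 - 6) - 4856 = -382 - 4856 = -5238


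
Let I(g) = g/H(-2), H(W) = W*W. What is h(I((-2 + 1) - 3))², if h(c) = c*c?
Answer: 1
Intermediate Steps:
H(W) = W²
I(g) = g/4 (I(g) = g/((-2)²) = g/4)
h(c) = c²
h(I((-2 + 1) - 3))² = ((((-2 + 1) - 3)/4)²)² = (((-1 - 3)/4)²)² = (((¼)*(-4))²)² = ((-1)²)² = 1² = 1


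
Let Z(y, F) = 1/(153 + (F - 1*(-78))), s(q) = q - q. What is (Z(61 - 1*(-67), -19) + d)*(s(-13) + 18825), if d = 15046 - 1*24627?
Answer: -38236794075/212 ≈ -1.8036e+8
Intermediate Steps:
s(q) = 0
d = -9581 (d = 15046 - 24627 = -9581)
Z(y, F) = 1/(231 + F) (Z(y, F) = 1/(153 + (F + 78)) = 1/(153 + (78 + F)) = 1/(231 + F))
(Z(61 - 1*(-67), -19) + d)*(s(-13) + 18825) = (1/(231 - 19) - 9581)*(0 + 18825) = (1/212 - 9581)*18825 = -2031171/212*18825 = -38236794075/212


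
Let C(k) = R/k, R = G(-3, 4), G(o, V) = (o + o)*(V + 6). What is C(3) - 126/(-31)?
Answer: -494/31 ≈ -15.935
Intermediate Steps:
G(o, V) = 2*o*(6 + V) (G(o, V) = (2*o)*(6 + V) = 2*o*(6 + V))
R = -60 (R = 2*(-3)*(6 + 4) = 2*(-3)*10 = -60)
C(k) = -60/k
C(3) - 126/(-31) = -60/3 - 126/(-31) = -60*1/3 - 1/31*(-126) = -20 + 126/31 = -494/31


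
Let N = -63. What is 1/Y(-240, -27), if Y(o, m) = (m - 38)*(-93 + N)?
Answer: 1/10140 ≈ 9.8619e-5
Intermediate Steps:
Y(o, m) = 5928 - 156*m (Y(o, m) = (m - 38)*(-93 - 63) = (-38 + m)*(-156) = 5928 - 156*m)
1/Y(-240, -27) = 1/(5928 - 156*(-27)) = 1/(5928 + 4212) = 1/10140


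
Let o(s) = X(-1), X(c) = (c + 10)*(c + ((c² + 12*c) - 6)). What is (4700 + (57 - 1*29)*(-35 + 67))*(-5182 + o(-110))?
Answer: -29905024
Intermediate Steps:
X(c) = (10 + c)*(-6 + c² + 13*c) (X(c) = (10 + c)*(c + (-6 + c² + 12*c)) = (10 + c)*(-6 + c² + 13*c))
o(s) = -162 (o(s) = -60 + (-1)³ + 23*(-1)² + 124*(-1) = -60 - 1 + 23*1 - 124 = -60 - 1 + 23 - 124 = -162)
(4700 + (57 - 1*29)*(-35 + 67))*(-5182 + o(-110)) = (4700 + (57 - 1*29)*(-35 + 67))*(-5182 - 162) = (4700 + (57 - 29)*32)*(-5344) = (4700 + 28*32)*(-5344) = (4700 + 896)*(-5344) = 5596*(-5344) = -29905024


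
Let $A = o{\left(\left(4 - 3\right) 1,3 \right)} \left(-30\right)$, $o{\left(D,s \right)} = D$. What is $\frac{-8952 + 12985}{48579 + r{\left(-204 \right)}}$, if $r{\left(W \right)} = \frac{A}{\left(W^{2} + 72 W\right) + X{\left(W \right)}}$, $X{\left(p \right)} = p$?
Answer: $\frac{17962982}{216370861} \approx 0.083019$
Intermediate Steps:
$A = -30$ ($A = \left(4 - 3\right) 1 \left(-30\right) = 1 \cdot 1 \left(-30\right) = 1 \left(-30\right) = -30$)
$r{\left(W \right)} = - \frac{30}{W^{2} + 73 W}$ ($r{\left(W \right)} = - \frac{30}{\left(W^{2} + 72 W\right) + W} = - \frac{30}{W^{2} + 73 W}$)
$\frac{-8952 + 12985}{48579 + r{\left(-204 \right)}} = \frac{-8952 + 12985}{48579 - \frac{30}{\left(-204\right) \left(73 - 204\right)}} = \frac{4033}{48579 - - \frac{5}{34 \left(-131\right)}} = \frac{4033}{48579 - \left(- \frac{5}{34}\right) \left(- \frac{1}{131}\right)} = \frac{4033}{48579 - \frac{5}{4454}} = \frac{4033}{\frac{216370861}{4454}} = 4033 \cdot \frac{4454}{216370861} = \frac{17962982}{216370861}$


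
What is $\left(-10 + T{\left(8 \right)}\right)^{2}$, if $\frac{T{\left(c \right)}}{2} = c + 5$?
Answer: $256$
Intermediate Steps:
$T{\left(c \right)} = 10 + 2 c$ ($T{\left(c \right)} = 2 \left(c + 5\right) = 2 \left(5 + c\right) = 10 + 2 c$)
$\left(-10 + T{\left(8 \right)}\right)^{2} = \left(-10 + \left(10 + 2 \cdot 8\right)\right)^{2} = \left(-10 + \left(10 + 16\right)\right)^{2} = \left(-10 + 26\right)^{2} = 16^{2} = 256$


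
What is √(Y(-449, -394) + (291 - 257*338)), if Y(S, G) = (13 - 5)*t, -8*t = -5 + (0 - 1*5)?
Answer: I*√86565 ≈ 294.22*I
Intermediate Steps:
t = 5/4 (t = -(-5 + (0 - 1*5))/8 = -(-5 + (0 - 5))/8 = -(-5 - 5)/8 = -⅛*(-10) = 5/4 ≈ 1.2500)
Y(S, G) = 10 (Y(S, G) = (13 - 5)*(5/4) = 8*(5/4) = 10)
√(Y(-449, -394) + (291 - 257*338)) = √(10 + (291 - 257*338)) = √(10 + (291 - 86866)) = √(10 - 86575) = √(-86565) = I*√86565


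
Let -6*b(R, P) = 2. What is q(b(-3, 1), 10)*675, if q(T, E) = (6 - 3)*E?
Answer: 20250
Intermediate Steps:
b(R, P) = -⅓ (b(R, P) = -⅙*2 = -⅓)
q(T, E) = 3*E
q(b(-3, 1), 10)*675 = (3*10)*675 = 30*675 = 20250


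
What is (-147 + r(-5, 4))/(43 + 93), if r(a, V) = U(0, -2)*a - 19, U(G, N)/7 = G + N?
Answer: -12/17 ≈ -0.70588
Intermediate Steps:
U(G, N) = 7*G + 7*N (U(G, N) = 7*(G + N) = 7*G + 7*N)
r(a, V) = -19 - 14*a (r(a, V) = (7*0 + 7*(-2))*a - 19 = (0 - 14)*a - 19 = -14*a - 19 = -19 - 14*a)
(-147 + r(-5, 4))/(43 + 93) = (-147 + (-19 - 14*(-5)))/(43 + 93) = (-147 + (-19 + 70))/136 = (-147 + 51)*(1/136) = -96*1/136 = -12/17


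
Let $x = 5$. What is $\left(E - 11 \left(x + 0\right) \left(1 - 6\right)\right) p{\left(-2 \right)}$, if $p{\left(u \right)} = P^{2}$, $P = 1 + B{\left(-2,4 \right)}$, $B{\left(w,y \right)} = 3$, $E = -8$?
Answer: $4272$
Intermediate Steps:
$P = 4$ ($P = 1 + 3 = 4$)
$p{\left(u \right)} = 16$ ($p{\left(u \right)} = 4^{2} = 16$)
$\left(E - 11 \left(x + 0\right) \left(1 - 6\right)\right) p{\left(-2 \right)} = \left(-8 - 11 \left(5 + 0\right) \left(1 - 6\right)\right) 16 = \left(-8 - 11 \cdot 5 \left(-5\right)\right) 16 = \left(-8 - -275\right) 16 = \left(-8 + 275\right) 16 = 267 \cdot 16 = 4272$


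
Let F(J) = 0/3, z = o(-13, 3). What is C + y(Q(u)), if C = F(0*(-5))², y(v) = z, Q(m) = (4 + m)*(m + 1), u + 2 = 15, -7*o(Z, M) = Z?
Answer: 13/7 ≈ 1.8571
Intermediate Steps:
o(Z, M) = -Z/7
u = 13 (u = -2 + 15 = 13)
z = 13/7 (z = -⅐*(-13) = 13/7 ≈ 1.8571)
Q(m) = (1 + m)*(4 + m) (Q(m) = (4 + m)*(1 + m) = (1 + m)*(4 + m))
y(v) = 13/7
F(J) = 0 (F(J) = 0*(⅓) = 0)
C = 0 (C = 0² = 0)
C + y(Q(u)) = 0 + 13/7 = 13/7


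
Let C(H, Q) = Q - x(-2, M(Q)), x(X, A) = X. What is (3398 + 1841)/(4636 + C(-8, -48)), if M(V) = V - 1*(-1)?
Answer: 5239/4590 ≈ 1.1414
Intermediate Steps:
M(V) = 1 + V (M(V) = V + 1 = 1 + V)
C(H, Q) = 2 + Q (C(H, Q) = Q - 1*(-2) = Q + 2 = 2 + Q)
(3398 + 1841)/(4636 + C(-8, -48)) = (3398 + 1841)/(4636 + (2 - 48)) = 5239/(4636 - 46) = 5239/4590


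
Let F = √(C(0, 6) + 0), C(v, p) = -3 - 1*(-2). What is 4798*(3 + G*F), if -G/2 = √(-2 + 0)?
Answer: 14394 + 9596*√2 ≈ 27965.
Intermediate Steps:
C(v, p) = -1 (C(v, p) = -3 + 2 = -1)
G = -2*I*√2 (G = -2*√(-2 + 0) = -2*I*√2 ≈ -2.8284*I)
F = I (F = √(-1 + 0) = √(-1) = I ≈ 1.0*I)
4798*(3 + G*F) = 4798*(3 + (-2*I*√2)*I) = 4798*(3 + 2*√2) = 14394 + 9596*√2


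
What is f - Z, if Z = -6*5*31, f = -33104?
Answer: -32174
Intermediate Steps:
Z = -930 (Z = -30*31 = -930)
f - Z = -33104 - 1*(-930) = -33104 + 930 = -32174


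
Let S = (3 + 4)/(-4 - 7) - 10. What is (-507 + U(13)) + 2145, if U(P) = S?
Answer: 17901/11 ≈ 1627.4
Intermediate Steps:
S = -117/11 (S = 7/(-11) - 10 = 7*(-1/11) - 10 = -7/11 - 10 = -117/11 ≈ -10.636)
U(P) = -117/11
(-507 + U(13)) + 2145 = (-507 - 117/11) + 2145 = -5694/11 + 2145 = 17901/11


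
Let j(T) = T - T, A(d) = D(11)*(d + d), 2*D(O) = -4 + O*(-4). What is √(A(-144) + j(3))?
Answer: 48*√3 ≈ 83.138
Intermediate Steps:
D(O) = -2 - 2*O (D(O) = (-4 + O*(-4))/2 = (-4 - 4*O)/2 = -2 - 2*O)
A(d) = -48*d (A(d) = (-2 - 2*11)*(d + d) = (-2 - 22)*(2*d) = -48*d)
j(T) = 0
√(A(-144) + j(3)) = √(-48*(-144) + 0) = √(6912 + 0) = √6912 = 48*√3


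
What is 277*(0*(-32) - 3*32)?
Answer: -26592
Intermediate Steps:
277*(0*(-32) - 3*32) = 277*(0 - 96) = 277*(-96) = -26592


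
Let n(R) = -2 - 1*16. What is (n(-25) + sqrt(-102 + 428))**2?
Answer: (18 - sqrt(326))**2 ≈ 0.0030769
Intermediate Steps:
n(R) = -18 (n(R) = -2 - 16 = -18)
(n(-25) + sqrt(-102 + 428))**2 = (-18 + sqrt(-102 + 428))**2 = (-18 + sqrt(326))**2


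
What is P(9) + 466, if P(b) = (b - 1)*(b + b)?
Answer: 610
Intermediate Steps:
P(b) = 2*b*(-1 + b) (P(b) = (-1 + b)*(2*b) = 2*b*(-1 + b))
P(9) + 466 = 2*9*(-1 + 9) + 466 = 2*9*8 + 466 = 144 + 466 = 610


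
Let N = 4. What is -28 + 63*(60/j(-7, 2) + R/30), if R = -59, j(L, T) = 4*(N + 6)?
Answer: -287/5 ≈ -57.400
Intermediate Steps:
j(L, T) = 40 (j(L, T) = 4*(4 + 6) = 4*10 = 40)
-28 + 63*(60/j(-7, 2) + R/30) = -28 + 63*(60/40 - 59/30) = -28 + 63*(60*(1/40) - 59*1/30) = -28 + 63*(3/2 - 59/30) = -28 + 63*(-7/15) = -28 - 147/5 = -287/5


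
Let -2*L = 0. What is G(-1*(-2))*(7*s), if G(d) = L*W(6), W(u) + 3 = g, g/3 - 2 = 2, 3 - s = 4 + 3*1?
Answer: 0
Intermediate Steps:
s = -4 (s = 3 - (4 + 3*1) = 3 - (4 + 3) = 3 - 1*7 = 3 - 7 = -4)
L = 0 (L = -1/2*0 = 0)
g = 12 (g = 6 + 3*2 = 6 + 6 = 12)
W(u) = 9 (W(u) = -3 + 12 = 9)
G(d) = 0 (G(d) = 0*9 = 0)
G(-1*(-2))*(7*s) = 0*(7*(-4)) = 0*(-28) = 0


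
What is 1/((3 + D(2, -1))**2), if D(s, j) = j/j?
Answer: 1/16 ≈ 0.062500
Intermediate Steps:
D(s, j) = 1
1/((3 + D(2, -1))**2) = 1/((3 + 1)**2) = 1/(4**2) = 1/16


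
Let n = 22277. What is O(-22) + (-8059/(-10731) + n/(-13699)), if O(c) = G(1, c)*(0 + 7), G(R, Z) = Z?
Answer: -3252466496/21000567 ≈ -154.88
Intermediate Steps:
O(c) = 7*c (O(c) = c*(0 + 7) = c*7 = 7*c)
O(-22) + (-8059/(-10731) + n/(-13699)) = 7*(-22) + (-8059/(-10731) + 22277/(-13699)) = -154 + (-8059*(-1/10731) + 22277*(-1/13699)) = -154 + (8059/10731 - 22277/13699) = -154 - 18379178/21000567 = -3252466496/21000567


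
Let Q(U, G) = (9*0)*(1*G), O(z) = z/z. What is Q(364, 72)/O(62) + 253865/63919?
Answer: 253865/63919 ≈ 3.9717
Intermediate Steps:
O(z) = 1
Q(U, G) = 0 (Q(U, G) = 0*G = 0)
Q(364, 72)/O(62) + 253865/63919 = 0/1 + 253865/63919 = 0*1 + 253865*(1/63919) = 0 + 253865/63919 = 253865/63919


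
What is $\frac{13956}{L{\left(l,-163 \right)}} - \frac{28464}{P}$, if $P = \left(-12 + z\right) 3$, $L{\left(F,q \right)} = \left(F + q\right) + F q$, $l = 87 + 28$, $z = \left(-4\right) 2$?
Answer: $\frac{44507216}{93965} \approx 473.66$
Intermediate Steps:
$z = -8$
$l = 115$
$L{\left(F,q \right)} = F + q + F q$
$P = -60$ ($P = \left(-12 - 8\right) 3 = \left(-20\right) 3 = -60$)
$\frac{13956}{L{\left(l,-163 \right)}} - \frac{28464}{P} = \frac{13956}{115 - 163 + 115 \left(-163\right)} - \frac{28464}{-60} = \frac{13956}{115 - 163 - 18745} - - \frac{2372}{5} = \frac{13956}{-18793} + \frac{2372}{5} = 13956 \left(- \frac{1}{18793}\right) + \frac{2372}{5} = - \frac{13956}{18793} + \frac{2372}{5} = \frac{44507216}{93965}$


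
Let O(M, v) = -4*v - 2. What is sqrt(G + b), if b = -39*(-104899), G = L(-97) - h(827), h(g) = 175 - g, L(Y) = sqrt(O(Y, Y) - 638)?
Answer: sqrt(4091713 + 6*I*sqrt(7)) ≈ 2022.8 + 0.004*I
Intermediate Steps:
O(M, v) = -2 - 4*v
L(Y) = sqrt(-640 - 4*Y) (L(Y) = sqrt((-2 - 4*Y) - 638) = sqrt(-640 - 4*Y))
G = 652 + 6*I*sqrt(7) (G = 2*sqrt(-160 - 1*(-97)) - (175 - 1*827) = 2*sqrt(-160 + 97) - (175 - 827) = 2*sqrt(-63) - 1*(-652) = 2*(3*I*sqrt(7)) + 652 = 6*I*sqrt(7) + 652 = 652 + 6*I*sqrt(7) ≈ 652.0 + 15.875*I)
b = 4091061
sqrt(G + b) = sqrt((652 + 6*I*sqrt(7)) + 4091061) = sqrt(4091713 + 6*I*sqrt(7))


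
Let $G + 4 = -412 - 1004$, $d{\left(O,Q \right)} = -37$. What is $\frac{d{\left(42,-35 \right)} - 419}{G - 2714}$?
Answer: $\frac{76}{689} \approx 0.1103$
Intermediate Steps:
$G = -1420$ ($G = -4 - 1416 = -1420$)
$\frac{d{\left(42,-35 \right)} - 419}{G - 2714} = \frac{-37 - 419}{-1420 - 2714} = - \frac{456}{-4134} = \left(-456\right) \left(- \frac{1}{4134}\right) = \frac{76}{689}$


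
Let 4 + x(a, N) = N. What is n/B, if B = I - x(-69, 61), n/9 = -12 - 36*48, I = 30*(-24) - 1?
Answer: 7830/389 ≈ 20.129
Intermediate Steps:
x(a, N) = -4 + N
I = -721 (I = -720 - 1 = -721)
n = -15660 (n = 9*(-12 - 36*48) = 9*(-12 - 1728) = 9*(-1740) = -15660)
B = -778 (B = -721 - (-4 + 61) = -721 - 1*57 = -721 - 57 = -778)
n/B = -15660/(-778) = -15660*(-1/778) = 7830/389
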